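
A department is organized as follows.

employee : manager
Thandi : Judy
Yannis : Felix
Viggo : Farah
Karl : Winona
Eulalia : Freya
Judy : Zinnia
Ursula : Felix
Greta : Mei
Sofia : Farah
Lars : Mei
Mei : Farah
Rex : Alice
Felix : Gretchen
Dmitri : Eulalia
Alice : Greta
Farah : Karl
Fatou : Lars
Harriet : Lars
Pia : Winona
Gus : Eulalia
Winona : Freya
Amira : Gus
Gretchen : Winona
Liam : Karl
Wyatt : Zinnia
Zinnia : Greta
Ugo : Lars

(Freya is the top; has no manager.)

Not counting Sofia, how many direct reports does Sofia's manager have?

Sofia reports to Farah. Farah's other direct reports are Mei, Viggo — 2 peers.

2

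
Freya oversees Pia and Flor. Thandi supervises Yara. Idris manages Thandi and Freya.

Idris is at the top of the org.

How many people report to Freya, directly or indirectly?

2

Freya directly manages Pia, Flor. Pia has no reports. Flor has no reports. So Freya's organization is 2 direct reports plus everyone under them: 1 + 1 = 2.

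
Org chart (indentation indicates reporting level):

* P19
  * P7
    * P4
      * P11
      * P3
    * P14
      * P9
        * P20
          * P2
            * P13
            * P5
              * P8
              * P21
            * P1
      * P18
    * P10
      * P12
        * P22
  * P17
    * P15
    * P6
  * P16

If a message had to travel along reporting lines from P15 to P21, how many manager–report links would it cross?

P15 is 2 levels below P19, and P21 is 7 levels below P19 (their lowest common manager). The shortest path runs up from P15 to P19 and back down to P21: 2 + 7 = 9 links.

9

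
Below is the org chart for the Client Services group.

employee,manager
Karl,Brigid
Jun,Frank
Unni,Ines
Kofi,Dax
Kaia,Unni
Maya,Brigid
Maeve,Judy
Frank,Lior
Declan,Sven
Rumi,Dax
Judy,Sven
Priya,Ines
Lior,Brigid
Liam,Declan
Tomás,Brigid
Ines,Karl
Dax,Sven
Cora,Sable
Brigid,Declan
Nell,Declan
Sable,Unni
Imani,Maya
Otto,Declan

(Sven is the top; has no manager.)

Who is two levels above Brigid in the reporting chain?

Sven

Brigid reports to Declan, and Declan reports to Sven. So Brigid's skip-level manager is Sven.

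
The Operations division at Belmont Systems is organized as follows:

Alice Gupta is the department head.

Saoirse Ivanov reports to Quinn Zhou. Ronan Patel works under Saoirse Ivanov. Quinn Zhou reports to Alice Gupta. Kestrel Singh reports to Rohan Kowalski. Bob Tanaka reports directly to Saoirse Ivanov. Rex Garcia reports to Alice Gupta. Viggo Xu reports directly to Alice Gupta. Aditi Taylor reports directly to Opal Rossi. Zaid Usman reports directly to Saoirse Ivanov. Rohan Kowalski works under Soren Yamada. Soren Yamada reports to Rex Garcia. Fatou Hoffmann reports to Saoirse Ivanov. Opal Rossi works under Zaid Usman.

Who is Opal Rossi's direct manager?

Opal Rossi reports directly to Zaid Usman.

Zaid Usman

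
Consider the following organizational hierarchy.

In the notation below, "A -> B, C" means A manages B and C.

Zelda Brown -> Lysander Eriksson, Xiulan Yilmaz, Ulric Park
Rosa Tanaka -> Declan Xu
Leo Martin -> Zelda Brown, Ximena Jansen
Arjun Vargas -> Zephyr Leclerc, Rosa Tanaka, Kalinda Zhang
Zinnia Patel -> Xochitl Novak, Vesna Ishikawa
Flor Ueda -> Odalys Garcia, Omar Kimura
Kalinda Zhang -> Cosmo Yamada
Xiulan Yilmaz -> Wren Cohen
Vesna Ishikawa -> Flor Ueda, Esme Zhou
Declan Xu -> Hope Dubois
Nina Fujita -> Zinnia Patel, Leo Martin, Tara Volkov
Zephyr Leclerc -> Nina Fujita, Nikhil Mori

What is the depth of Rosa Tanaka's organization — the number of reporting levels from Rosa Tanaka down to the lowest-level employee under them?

The longest chain under Rosa Tanaka runs Rosa Tanaka → Declan Xu → Hope Dubois, which is 2 levels below Rosa Tanaka.

2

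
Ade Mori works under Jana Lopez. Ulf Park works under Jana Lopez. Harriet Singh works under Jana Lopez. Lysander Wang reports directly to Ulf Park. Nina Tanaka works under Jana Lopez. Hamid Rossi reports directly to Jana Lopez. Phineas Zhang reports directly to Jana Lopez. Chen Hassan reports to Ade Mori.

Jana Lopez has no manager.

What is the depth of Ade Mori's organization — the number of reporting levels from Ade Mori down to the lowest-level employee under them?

The longest chain under Ade Mori runs Ade Mori → Chen Hassan, which is 1 level below Ade Mori.

1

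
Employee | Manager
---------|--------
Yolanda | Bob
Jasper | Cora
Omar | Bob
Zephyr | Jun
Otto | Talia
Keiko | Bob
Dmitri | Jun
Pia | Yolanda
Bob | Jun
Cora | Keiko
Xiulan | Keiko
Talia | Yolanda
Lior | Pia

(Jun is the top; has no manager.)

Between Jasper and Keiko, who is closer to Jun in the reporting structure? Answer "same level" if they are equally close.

Keiko

Jasper is 4 levels below Jun; Keiko is 2. Keiko is higher.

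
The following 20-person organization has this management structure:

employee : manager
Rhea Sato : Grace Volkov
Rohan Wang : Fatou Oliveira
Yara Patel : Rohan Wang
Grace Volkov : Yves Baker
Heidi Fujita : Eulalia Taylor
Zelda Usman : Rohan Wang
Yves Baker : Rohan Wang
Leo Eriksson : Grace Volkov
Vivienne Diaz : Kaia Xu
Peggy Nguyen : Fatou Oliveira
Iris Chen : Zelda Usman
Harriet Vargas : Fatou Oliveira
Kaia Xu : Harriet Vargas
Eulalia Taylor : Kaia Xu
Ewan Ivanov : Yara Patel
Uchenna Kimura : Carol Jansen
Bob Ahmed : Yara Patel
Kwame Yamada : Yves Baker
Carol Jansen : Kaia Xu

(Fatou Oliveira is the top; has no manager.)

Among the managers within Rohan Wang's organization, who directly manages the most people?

Rohan Wang

Direct-report counts within Rohan Wang's organization: Rohan Wang has 3; Zelda Usman has 1; Yara Patel has 2; Yves Baker has 2; Grace Volkov has 2. The largest is 3, held by Rohan Wang.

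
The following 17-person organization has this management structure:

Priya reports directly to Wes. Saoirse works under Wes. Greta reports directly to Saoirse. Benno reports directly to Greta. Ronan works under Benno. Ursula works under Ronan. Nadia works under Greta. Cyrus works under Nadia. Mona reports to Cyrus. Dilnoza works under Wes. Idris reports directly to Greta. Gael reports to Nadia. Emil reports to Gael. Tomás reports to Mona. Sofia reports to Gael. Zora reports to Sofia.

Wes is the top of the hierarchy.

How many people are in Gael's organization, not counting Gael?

Gael directly manages Emil, Sofia. Emil has no reports. Under Sofia: Zora (1). So Gael's organization is 2 direct reports plus everyone under them: 1 + 2 = 3.

3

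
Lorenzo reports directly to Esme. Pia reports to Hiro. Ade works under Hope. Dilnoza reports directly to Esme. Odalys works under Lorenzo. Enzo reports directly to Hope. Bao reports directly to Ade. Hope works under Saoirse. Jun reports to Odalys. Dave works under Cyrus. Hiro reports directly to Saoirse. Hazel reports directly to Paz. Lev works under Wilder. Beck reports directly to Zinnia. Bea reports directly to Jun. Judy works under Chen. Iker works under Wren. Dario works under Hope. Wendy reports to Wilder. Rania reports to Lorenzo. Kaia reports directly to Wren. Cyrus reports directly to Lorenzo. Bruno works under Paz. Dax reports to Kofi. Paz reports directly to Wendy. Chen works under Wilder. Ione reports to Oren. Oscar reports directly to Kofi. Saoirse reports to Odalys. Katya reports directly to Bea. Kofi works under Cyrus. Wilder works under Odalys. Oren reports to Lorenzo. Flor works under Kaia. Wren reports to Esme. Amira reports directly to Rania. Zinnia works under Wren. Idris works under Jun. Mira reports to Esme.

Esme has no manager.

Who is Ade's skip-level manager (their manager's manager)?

Saoirse

Ade reports to Hope, and Hope reports to Saoirse. So Ade's skip-level manager is Saoirse.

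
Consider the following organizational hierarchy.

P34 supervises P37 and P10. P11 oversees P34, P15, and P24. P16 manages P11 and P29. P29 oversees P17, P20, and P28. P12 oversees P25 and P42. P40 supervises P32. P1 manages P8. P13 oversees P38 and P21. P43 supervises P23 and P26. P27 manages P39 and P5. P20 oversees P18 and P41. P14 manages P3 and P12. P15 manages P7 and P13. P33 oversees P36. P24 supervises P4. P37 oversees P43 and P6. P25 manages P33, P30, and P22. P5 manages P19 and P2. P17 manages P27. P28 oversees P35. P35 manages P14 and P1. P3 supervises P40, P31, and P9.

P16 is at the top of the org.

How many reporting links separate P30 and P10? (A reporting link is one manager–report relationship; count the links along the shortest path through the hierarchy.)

10

P30 is 7 levels below P16, and P10 is 3 levels below P16 (their lowest common manager). The shortest path runs up from P30 to P16 and back down to P10: 7 + 3 = 10 links.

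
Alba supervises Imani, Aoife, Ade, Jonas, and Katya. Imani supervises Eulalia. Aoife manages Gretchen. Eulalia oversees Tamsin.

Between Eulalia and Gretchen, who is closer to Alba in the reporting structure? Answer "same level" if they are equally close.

same level

Both Eulalia and Gretchen are 2 levels below Alba.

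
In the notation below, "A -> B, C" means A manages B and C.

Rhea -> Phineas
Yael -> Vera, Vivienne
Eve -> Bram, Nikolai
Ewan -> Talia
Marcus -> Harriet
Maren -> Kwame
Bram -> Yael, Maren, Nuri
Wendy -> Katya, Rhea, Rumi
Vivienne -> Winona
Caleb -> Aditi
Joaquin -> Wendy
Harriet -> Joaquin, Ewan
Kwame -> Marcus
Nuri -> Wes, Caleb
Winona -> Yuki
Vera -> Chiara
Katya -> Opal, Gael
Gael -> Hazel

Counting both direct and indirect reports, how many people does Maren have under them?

14

Maren directly manages Kwame. Under Kwame: Marcus, Harriet, Ewan, Talia, Joaquin, Wendy, Rumi, Rhea, Phineas, Katya, Gael, Hazel, Opal (13). That's 14 in total.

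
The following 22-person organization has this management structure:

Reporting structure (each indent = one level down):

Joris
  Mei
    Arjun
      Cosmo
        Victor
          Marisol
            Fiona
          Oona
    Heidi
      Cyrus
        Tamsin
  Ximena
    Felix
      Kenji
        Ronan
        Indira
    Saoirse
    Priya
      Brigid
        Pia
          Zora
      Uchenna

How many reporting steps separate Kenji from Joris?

Chain from Kenji up to Joris: Kenji → Felix → Ximena → Joris. That is 3 steps up, so Kenji is 3 levels below Joris.

3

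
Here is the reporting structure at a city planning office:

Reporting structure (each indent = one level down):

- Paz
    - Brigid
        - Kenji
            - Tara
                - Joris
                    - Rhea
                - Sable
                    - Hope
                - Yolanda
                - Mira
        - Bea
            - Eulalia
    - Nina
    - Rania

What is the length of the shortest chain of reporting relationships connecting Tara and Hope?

2

Hope is in Tara's organization: the chain from Hope up to Tara is Hope → Sable → Tara, which is 2 links.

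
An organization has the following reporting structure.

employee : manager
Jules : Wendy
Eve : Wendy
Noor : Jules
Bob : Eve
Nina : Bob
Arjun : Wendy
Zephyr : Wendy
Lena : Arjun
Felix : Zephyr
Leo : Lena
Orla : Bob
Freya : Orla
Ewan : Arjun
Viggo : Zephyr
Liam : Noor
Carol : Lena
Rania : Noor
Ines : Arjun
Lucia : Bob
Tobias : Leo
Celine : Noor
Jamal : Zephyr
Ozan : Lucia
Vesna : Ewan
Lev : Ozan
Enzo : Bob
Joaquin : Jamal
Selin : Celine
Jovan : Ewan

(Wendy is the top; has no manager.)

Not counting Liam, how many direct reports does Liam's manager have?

Liam reports to Noor. Noor's other direct reports are Rania, Celine — 2 peers.

2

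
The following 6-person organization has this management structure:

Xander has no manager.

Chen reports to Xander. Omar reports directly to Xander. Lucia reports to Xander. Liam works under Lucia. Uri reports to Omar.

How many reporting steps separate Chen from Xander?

Chain from Chen up to Xander: Chen → Xander. That is 1 step up, so Chen is 1 level below Xander.

1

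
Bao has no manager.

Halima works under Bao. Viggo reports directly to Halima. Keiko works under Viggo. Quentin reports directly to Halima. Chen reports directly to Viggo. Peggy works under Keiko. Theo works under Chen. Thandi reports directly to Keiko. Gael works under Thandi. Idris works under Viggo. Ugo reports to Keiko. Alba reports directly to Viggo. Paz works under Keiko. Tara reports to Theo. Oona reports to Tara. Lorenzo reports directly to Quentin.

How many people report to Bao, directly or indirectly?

Bao directly manages Halima. Under Halima: Quentin, Lorenzo, Viggo, Alba, Idris, Chen, Theo, Tara, Oona, Keiko, Paz, Ugo, Thandi, Gael, Peggy (15). That's 16 in total.

16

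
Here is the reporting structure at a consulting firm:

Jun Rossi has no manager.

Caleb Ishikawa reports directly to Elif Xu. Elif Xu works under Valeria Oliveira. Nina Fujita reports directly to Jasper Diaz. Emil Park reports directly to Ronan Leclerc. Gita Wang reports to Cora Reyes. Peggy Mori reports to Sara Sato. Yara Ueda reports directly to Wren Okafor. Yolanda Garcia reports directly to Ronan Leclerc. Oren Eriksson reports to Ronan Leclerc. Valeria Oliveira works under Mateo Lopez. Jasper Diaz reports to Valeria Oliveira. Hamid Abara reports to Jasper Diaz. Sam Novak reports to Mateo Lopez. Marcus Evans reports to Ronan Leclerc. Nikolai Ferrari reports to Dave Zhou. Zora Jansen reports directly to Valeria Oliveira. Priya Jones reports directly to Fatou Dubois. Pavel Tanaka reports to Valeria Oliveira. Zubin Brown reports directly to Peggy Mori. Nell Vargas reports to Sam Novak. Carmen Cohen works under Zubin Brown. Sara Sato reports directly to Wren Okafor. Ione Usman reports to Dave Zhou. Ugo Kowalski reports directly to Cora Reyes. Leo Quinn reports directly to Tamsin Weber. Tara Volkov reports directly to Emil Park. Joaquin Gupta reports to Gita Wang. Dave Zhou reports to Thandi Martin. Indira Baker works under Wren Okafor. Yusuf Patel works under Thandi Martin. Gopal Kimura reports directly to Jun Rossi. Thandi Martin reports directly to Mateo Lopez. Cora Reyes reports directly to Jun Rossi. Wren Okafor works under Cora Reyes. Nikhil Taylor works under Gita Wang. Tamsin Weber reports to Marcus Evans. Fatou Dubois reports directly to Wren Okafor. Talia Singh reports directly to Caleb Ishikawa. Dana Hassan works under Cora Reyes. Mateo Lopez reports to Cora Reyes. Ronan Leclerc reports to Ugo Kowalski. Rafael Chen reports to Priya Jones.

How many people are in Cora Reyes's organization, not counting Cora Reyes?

40

Cora Reyes directly manages Wren Okafor, Mateo Lopez, Dana Hassan, Ugo Kowalski, Gita Wang. Under Wren Okafor: Yara Ueda, Indira Baker, Fatou Dubois, Priya Jones, Rafael Chen, Sara Sato, Peggy Mori, Zubin Brown, Carmen Cohen (9). Under Mateo Lopez: Thandi Martin, Yusuf Patel, Dave Zhou, Ione Usman, Nikolai Ferrari, Sam Novak, Nell Vargas, Valeria Oliveira, Pavel Tanaka, Zora Jansen, Elif Xu, Caleb Ishikawa, Talia Singh, Jasper Diaz, Nina Fujita, Hamid Abara (16). Dana Hassan has no reports. Under Ugo Kowalski: Ronan Leclerc, Oren Eriksson, Emil Park, Tara Volkov, Yolanda Garcia, Marcus Evans, Tamsin Weber, Leo Quinn (8). Under Gita Wang: Nikhil Taylor, Joaquin Gupta (2). So Cora Reyes's organization is 5 direct reports plus everyone under them: 10 + 17 + 1 + 9 + 3 = 40.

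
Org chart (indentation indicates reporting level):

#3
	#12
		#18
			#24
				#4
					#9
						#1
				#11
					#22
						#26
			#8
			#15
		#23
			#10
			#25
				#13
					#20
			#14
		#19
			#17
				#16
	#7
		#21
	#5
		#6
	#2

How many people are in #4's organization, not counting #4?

#4 directly manages #9. Under #9: #1 (1). That's 2 in total.

2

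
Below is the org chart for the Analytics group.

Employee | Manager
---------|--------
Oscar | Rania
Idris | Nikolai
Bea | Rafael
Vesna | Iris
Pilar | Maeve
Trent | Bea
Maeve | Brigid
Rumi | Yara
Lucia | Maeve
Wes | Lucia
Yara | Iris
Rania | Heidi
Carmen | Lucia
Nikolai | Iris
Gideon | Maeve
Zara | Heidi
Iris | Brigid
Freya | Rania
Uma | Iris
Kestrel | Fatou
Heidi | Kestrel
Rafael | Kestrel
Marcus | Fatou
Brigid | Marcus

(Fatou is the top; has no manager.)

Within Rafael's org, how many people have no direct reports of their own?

The only person in Rafael's organization with no one reporting to them is Trent. That is 1.

1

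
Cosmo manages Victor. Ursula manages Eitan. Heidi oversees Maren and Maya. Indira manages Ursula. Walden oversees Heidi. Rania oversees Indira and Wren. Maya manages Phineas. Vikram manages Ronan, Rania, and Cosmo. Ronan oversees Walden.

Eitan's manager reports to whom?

Indira

Eitan reports to Ursula, and Ursula reports to Indira. So Eitan's skip-level manager is Indira.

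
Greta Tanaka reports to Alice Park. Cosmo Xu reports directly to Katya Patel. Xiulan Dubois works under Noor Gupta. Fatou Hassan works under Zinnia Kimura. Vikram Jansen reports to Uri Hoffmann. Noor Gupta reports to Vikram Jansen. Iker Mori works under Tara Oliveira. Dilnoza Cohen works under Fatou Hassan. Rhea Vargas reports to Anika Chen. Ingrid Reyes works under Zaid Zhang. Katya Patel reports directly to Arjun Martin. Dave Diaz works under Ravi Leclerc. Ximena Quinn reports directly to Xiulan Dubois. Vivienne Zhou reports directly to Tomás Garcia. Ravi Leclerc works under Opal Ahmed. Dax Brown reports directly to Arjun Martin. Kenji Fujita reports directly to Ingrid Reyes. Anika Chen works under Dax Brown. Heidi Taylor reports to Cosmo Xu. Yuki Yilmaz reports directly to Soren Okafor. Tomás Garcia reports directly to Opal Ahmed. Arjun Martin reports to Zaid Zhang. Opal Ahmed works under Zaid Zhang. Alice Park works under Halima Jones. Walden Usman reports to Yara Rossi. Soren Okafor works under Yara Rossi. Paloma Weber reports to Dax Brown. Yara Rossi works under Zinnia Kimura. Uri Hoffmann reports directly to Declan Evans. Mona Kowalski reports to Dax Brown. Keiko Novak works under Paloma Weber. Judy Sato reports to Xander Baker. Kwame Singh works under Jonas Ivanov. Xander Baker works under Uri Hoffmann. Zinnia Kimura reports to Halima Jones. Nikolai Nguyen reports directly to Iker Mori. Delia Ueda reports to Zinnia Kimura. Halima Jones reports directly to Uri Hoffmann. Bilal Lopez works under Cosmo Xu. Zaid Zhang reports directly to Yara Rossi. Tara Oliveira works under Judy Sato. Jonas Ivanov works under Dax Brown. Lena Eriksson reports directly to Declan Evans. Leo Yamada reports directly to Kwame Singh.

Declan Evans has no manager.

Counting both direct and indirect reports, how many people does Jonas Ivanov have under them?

Jonas Ivanov directly manages Kwame Singh. Under Kwame Singh: Leo Yamada (1). That's 2 in total.

2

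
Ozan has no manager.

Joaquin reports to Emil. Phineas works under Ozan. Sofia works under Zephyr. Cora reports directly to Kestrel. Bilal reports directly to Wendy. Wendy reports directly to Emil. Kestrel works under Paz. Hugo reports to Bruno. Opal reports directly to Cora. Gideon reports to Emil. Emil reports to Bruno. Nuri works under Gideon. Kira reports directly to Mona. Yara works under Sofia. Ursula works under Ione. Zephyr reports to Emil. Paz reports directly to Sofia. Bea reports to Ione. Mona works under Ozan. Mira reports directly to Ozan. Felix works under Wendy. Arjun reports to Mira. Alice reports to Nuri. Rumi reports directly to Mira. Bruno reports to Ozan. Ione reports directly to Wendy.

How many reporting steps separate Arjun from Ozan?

2

Chain from Arjun up to Ozan: Arjun → Mira → Ozan. That is 2 steps up, so Arjun is 2 levels below Ozan.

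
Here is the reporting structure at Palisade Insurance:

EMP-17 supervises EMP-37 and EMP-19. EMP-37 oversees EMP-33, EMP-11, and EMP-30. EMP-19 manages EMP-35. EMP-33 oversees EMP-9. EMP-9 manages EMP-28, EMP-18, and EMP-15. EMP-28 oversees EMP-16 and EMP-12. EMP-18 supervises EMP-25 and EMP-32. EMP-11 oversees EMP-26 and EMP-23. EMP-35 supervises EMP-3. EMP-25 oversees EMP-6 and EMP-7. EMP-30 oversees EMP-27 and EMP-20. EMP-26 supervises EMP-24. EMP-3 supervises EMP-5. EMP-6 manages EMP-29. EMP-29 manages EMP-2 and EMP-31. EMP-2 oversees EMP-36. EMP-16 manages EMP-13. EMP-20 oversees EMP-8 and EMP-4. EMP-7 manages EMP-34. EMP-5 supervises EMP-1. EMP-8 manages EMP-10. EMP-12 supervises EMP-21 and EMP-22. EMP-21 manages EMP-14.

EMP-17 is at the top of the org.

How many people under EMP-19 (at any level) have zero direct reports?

1

The only person in EMP-19's organization with no one reporting to them is EMP-1. That is 1.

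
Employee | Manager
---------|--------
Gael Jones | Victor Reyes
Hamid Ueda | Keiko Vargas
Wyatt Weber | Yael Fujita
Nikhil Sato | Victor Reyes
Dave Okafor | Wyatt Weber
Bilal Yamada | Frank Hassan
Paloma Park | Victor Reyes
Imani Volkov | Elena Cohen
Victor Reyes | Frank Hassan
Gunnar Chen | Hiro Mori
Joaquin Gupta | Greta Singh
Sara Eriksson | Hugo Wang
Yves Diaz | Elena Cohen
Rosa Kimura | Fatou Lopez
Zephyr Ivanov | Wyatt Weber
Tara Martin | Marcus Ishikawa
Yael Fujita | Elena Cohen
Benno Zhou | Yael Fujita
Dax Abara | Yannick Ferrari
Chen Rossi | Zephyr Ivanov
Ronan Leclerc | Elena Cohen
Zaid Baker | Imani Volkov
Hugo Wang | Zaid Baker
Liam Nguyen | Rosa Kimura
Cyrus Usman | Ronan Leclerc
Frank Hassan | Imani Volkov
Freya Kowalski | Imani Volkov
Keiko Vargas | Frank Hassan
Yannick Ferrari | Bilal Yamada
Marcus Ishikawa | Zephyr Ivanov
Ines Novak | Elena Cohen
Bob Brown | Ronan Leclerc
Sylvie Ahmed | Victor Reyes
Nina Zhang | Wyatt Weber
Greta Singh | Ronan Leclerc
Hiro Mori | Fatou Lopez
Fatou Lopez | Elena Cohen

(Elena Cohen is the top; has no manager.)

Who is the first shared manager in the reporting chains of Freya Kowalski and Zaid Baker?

Imani Volkov

Freya Kowalski's chain of managers is Imani Volkov, Elena Cohen. Zaid Baker's chain of managers is Imani Volkov, Elena Cohen. The first manager that appears in both chains is Imani Volkov.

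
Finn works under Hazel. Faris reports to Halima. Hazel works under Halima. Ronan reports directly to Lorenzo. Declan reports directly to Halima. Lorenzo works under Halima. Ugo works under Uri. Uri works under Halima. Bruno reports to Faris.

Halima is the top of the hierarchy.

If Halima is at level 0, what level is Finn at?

Chain from Finn up to Halima: Finn → Hazel → Halima. That is 2 steps up, so Finn is 2 levels below Halima.

2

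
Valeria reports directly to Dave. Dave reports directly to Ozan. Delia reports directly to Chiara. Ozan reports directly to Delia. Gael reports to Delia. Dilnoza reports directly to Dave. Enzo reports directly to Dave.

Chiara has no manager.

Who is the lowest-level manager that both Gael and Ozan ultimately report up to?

Delia

Gael's chain of managers is Delia, Chiara. Ozan's chain of managers is Delia, Chiara. The first manager that appears in both chains is Delia.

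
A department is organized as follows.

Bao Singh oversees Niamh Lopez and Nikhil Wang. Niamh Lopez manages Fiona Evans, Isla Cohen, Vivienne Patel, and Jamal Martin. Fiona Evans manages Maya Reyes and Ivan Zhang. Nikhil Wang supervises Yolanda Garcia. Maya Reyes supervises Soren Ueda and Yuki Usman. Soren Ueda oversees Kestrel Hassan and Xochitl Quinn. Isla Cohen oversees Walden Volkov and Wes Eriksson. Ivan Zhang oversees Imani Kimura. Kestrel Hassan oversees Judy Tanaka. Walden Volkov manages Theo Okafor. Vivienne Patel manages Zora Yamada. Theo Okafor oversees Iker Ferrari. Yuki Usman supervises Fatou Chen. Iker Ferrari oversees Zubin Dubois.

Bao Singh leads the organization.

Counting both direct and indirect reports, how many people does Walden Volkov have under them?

3

Walden Volkov directly manages Theo Okafor. Under Theo Okafor: Iker Ferrari, Zubin Dubois (2). That's 3 in total.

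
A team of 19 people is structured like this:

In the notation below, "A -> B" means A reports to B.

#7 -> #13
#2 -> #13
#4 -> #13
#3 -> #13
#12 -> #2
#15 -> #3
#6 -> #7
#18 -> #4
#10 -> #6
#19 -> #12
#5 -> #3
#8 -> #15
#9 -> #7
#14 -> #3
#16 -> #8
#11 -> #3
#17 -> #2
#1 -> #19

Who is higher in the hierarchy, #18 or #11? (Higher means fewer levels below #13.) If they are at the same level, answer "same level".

Both #18 and #11 are 2 levels below #13.

same level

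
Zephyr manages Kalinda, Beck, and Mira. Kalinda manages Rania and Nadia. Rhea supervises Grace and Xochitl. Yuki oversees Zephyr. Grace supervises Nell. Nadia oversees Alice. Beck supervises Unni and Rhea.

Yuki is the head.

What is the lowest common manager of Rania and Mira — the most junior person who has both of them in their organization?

Zephyr

Rania's chain of managers is Kalinda, Zephyr, Yuki. Mira's chain of managers is Zephyr, Yuki. The first manager that appears in both chains is Zephyr.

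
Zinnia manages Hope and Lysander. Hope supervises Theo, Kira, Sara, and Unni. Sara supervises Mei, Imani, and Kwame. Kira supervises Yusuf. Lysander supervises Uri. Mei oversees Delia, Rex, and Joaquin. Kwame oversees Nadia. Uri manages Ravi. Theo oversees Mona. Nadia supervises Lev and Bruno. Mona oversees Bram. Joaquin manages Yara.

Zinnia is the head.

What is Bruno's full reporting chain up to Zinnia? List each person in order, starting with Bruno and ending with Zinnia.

Bruno -> Nadia -> Kwame -> Sara -> Hope -> Zinnia

Bruno reports to Nadia. Nadia reports to Kwame. Kwame reports to Sara. Sara reports to Hope. Hope reports to Zinnia. Zinnia is at the top.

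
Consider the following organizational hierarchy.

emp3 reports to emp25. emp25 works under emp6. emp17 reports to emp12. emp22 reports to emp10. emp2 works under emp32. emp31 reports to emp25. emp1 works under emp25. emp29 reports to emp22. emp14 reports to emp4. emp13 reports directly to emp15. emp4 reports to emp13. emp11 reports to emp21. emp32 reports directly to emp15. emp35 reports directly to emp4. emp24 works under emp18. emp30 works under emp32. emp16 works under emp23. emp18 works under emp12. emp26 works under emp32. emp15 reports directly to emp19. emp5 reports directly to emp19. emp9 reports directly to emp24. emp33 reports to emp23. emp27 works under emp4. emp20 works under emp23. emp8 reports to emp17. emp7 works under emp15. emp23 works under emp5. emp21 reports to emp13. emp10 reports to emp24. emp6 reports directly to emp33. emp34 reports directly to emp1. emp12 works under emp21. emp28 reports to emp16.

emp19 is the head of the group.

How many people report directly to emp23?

emp23 directly manages emp33, emp20, emp16. That is 3 direct reports.

3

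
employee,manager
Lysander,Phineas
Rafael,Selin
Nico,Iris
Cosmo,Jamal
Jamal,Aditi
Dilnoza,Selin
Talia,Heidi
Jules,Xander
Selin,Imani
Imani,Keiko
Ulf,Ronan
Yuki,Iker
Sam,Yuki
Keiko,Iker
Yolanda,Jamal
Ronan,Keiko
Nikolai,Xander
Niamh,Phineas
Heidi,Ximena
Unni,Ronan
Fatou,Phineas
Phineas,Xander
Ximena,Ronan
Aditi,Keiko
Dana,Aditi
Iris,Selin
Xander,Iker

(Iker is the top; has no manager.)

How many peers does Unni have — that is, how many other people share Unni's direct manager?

2

Unni reports to Ronan. Ronan's other direct reports are Ximena, Ulf — 2 peers.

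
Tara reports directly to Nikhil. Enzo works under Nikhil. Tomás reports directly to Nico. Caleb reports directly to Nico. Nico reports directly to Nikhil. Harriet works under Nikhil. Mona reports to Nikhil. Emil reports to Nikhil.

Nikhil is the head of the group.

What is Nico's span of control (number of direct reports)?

Nico directly manages Tomás, Caleb. That is 2 direct reports.

2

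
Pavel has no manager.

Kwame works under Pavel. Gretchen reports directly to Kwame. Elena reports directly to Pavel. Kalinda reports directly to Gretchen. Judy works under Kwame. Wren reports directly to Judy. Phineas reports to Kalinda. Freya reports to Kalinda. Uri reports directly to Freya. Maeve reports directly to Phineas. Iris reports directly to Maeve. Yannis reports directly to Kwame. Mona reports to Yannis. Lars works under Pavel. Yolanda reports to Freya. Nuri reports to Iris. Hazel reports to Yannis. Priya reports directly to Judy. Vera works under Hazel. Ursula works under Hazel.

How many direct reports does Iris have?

1

Iris directly manages Nuri. That is 1 direct report.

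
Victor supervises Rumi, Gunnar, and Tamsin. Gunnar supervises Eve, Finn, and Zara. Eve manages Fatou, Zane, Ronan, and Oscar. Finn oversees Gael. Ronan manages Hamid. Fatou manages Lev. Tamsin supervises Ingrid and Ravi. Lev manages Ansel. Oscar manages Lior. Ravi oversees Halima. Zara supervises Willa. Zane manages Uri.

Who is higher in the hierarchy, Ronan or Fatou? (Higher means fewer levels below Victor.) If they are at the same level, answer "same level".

Both Ronan and Fatou are 3 levels below Victor.

same level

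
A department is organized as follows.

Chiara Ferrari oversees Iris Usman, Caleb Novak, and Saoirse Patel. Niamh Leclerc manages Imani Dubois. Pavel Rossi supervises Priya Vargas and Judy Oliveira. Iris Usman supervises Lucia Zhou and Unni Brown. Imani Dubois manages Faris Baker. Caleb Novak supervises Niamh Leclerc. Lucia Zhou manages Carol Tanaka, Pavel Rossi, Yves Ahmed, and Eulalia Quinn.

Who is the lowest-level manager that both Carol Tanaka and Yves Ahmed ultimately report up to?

Lucia Zhou

Carol Tanaka's chain of managers is Lucia Zhou, Iris Usman, Chiara Ferrari. Yves Ahmed's chain of managers is Lucia Zhou, Iris Usman, Chiara Ferrari. The first manager that appears in both chains is Lucia Zhou.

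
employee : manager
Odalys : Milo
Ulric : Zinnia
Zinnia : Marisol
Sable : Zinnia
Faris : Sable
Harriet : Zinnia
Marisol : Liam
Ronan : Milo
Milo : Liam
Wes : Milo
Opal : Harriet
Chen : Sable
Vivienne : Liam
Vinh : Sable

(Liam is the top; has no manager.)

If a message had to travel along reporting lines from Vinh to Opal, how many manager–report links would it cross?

Vinh is 2 levels below Zinnia, and Opal is 2 levels below Zinnia (their lowest common manager). The shortest path runs up from Vinh to Zinnia and back down to Opal: 2 + 2 = 4 links.

4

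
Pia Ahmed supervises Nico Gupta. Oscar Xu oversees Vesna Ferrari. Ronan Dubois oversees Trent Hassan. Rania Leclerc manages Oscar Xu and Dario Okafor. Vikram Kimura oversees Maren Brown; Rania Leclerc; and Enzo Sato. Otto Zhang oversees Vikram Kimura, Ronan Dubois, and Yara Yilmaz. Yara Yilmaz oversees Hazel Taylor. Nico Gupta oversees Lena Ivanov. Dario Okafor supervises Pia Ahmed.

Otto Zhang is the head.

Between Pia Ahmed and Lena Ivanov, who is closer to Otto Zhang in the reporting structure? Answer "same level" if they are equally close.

Pia Ahmed

Pia Ahmed is 4 levels below Otto Zhang; Lena Ivanov is 6. Pia Ahmed is higher.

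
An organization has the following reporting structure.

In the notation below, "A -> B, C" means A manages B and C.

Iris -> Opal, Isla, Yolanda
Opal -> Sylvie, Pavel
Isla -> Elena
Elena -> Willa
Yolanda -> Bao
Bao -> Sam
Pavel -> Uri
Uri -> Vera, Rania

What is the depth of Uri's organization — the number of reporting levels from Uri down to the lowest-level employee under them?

The longest chain under Uri runs Uri → Rania, which is 1 level below Uri.

1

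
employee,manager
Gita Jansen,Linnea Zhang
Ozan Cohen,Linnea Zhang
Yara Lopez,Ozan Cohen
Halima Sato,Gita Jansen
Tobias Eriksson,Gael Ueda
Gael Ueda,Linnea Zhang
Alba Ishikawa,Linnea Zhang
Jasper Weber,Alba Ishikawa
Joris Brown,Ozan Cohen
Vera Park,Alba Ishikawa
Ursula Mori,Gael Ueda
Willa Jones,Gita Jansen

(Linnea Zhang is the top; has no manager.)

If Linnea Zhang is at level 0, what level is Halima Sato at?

Chain from Halima Sato up to Linnea Zhang: Halima Sato → Gita Jansen → Linnea Zhang. That is 2 steps up, so Halima Sato is 2 levels below Linnea Zhang.

2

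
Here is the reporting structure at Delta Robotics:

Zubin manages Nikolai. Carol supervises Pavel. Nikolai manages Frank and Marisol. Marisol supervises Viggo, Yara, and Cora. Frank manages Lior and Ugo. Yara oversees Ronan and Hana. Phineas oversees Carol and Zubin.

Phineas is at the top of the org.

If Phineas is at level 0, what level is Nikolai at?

2

Chain from Nikolai up to Phineas: Nikolai → Zubin → Phineas. That is 2 steps up, so Nikolai is 2 levels below Phineas.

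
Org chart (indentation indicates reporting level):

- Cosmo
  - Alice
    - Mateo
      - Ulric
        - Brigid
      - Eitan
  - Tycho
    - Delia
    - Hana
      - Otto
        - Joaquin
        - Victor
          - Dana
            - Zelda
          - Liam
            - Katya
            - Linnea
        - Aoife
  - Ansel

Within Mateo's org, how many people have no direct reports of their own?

2

The people in Mateo's organization with no one reporting to them are Eitan, Brigid. That is 2.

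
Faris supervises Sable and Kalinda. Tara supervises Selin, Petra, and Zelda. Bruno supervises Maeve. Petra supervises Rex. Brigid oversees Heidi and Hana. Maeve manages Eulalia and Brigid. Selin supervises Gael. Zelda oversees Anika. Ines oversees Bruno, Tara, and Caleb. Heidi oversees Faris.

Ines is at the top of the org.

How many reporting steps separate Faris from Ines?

Chain from Faris up to Ines: Faris → Heidi → Brigid → Maeve → Bruno → Ines. That is 5 steps up, so Faris is 5 levels below Ines.

5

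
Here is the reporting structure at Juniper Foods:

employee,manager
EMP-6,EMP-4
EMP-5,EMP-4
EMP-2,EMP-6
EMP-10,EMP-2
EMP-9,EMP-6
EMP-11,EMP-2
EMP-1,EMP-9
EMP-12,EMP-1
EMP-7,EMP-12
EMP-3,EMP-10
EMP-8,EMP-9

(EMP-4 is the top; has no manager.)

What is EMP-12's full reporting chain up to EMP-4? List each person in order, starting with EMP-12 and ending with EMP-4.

EMP-12 -> EMP-1 -> EMP-9 -> EMP-6 -> EMP-4

EMP-12 reports to EMP-1. EMP-1 reports to EMP-9. EMP-9 reports to EMP-6. EMP-6 reports to EMP-4. EMP-4 is at the top.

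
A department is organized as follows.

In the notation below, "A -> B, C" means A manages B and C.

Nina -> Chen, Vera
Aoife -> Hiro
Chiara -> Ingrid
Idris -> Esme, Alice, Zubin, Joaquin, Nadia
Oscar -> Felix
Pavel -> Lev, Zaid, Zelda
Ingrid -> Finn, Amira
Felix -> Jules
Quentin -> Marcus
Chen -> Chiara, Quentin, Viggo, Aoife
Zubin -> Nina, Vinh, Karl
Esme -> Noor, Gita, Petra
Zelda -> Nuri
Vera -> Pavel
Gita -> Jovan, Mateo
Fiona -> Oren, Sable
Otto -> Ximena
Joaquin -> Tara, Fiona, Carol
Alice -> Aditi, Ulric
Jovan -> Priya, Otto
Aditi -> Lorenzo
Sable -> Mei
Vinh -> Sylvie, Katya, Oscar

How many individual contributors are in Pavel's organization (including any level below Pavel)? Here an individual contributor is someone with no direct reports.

3

The people in Pavel's organization with no one reporting to them are Nuri, Zaid, Lev. That is 3.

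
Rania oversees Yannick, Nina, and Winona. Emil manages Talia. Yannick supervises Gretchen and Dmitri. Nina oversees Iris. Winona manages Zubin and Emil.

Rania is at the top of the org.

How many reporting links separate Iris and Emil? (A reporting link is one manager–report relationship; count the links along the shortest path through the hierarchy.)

Iris is 2 levels below Rania, and Emil is 2 levels below Rania (their lowest common manager). The shortest path runs up from Iris to Rania and back down to Emil: 2 + 2 = 4 links.

4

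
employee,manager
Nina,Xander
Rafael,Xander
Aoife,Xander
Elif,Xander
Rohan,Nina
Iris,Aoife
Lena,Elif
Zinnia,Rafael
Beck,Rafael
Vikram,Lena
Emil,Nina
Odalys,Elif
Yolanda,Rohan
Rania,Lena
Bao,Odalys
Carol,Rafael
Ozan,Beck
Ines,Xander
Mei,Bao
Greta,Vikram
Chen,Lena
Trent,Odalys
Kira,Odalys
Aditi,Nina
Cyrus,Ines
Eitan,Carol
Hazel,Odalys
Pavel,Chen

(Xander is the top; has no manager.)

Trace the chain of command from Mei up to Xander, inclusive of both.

Mei reports to Bao. Bao reports to Odalys. Odalys reports to Elif. Elif reports to Xander. Xander is at the top.

Mei -> Bao -> Odalys -> Elif -> Xander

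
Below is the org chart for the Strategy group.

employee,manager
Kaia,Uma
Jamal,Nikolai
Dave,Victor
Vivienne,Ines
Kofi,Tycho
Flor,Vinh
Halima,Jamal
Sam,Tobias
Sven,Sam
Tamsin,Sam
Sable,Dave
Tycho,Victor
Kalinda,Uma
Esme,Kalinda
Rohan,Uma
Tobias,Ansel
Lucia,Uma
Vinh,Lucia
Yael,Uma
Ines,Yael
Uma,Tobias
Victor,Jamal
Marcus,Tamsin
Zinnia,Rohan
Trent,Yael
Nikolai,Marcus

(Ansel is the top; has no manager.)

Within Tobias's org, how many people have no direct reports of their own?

The people in Tobias's organization with no one reporting to them are Sven, Halima, Sable, Kofi, Kaia, Esme, Vivienne, Trent, Zinnia, Flor. That is 10.

10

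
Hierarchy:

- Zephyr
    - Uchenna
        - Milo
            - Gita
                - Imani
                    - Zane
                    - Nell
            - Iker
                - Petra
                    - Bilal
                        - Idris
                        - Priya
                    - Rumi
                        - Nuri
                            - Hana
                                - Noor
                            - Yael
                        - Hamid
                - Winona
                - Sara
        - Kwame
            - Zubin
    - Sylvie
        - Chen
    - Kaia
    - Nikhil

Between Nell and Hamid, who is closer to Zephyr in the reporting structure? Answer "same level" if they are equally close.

Nell

Nell is 5 levels below Zephyr; Hamid is 6. Nell is higher.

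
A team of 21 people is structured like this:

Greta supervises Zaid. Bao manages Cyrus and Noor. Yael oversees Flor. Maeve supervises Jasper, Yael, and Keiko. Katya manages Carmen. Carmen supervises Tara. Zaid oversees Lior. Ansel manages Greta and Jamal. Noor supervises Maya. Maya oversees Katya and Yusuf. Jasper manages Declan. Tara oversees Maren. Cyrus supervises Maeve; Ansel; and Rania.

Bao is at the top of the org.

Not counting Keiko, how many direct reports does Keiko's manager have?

2

Keiko reports to Maeve. Maeve's other direct reports are Jasper, Yael — 2 peers.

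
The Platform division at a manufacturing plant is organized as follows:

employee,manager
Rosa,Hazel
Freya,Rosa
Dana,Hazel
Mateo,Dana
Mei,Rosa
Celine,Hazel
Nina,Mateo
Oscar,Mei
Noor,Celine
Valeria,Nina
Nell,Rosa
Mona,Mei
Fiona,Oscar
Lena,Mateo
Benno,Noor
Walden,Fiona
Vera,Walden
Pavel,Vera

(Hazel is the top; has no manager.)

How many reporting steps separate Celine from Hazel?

Chain from Celine up to Hazel: Celine → Hazel. That is 1 step up, so Celine is 1 level below Hazel.

1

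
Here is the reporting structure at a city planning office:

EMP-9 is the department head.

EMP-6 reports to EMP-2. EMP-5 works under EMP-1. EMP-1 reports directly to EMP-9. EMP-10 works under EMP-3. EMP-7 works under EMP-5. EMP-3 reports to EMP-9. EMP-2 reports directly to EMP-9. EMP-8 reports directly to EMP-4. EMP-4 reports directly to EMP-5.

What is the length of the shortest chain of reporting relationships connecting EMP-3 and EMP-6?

3

EMP-3 is 1 level below EMP-9, and EMP-6 is 2 levels below EMP-9 (their lowest common manager). The shortest path runs up from EMP-3 to EMP-9 and back down to EMP-6: 1 + 2 = 3 links.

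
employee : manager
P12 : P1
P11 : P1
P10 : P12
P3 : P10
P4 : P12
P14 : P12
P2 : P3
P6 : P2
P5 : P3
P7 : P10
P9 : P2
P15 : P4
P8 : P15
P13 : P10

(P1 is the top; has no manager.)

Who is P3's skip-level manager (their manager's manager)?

P12

P3 reports to P10, and P10 reports to P12. So P3's skip-level manager is P12.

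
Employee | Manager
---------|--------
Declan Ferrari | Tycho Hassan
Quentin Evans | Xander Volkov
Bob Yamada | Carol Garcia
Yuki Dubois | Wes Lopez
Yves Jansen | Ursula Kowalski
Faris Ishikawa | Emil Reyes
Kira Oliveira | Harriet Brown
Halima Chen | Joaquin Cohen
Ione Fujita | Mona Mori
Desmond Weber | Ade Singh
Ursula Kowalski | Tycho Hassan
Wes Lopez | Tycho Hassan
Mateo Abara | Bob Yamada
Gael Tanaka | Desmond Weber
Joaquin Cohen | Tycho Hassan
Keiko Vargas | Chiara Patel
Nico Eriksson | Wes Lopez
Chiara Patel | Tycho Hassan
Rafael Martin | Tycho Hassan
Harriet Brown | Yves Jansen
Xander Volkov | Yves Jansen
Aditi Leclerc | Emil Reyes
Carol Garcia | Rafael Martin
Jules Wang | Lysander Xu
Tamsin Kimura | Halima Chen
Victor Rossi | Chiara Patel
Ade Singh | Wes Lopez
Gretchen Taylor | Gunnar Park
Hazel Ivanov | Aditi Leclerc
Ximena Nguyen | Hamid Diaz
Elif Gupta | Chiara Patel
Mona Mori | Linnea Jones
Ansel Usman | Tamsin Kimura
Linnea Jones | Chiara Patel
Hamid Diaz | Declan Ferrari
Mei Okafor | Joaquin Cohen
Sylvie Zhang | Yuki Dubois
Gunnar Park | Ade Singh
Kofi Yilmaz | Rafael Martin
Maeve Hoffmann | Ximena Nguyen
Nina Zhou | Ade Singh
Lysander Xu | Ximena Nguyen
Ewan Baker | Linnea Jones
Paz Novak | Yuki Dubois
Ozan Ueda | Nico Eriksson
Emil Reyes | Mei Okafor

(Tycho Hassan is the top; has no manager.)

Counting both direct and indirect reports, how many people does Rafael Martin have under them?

4

Rafael Martin directly manages Carol Garcia, Kofi Yilmaz. Under Carol Garcia: Bob Yamada, Mateo Abara (2). Kofi Yilmaz has no reports. So Rafael Martin's organization is 2 direct reports plus everyone under them: 3 + 1 = 4.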